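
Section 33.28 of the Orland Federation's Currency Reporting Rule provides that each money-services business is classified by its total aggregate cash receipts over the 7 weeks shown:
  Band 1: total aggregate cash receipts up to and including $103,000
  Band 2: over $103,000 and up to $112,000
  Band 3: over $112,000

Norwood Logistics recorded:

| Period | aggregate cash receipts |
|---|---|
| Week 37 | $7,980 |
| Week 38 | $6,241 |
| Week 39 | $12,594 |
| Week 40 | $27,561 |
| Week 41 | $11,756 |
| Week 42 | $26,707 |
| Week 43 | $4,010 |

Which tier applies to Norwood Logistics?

Band 1

Total aggregate cash receipts: $7,980 + $6,241 + $12,594 + $27,561 + $11,756 + $26,707 + $4,010 = $96,849.
$96,849 ≤ $103,000, so Band 1 applies.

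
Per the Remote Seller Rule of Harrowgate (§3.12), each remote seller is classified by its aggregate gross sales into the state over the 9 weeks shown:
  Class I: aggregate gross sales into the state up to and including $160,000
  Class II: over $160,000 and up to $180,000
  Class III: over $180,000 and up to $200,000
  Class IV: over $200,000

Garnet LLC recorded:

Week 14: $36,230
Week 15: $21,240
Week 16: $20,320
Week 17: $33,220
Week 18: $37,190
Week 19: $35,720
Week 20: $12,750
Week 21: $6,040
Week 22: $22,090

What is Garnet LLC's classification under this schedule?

Aggregate gross sales into the state: $36,230 + $21,240 + $20,320 + $33,220 + $37,190 + $35,720 + $12,750 + $6,040 + $22,090 = $224,800.
$224,800 > $200,000, so Class IV applies.

Class IV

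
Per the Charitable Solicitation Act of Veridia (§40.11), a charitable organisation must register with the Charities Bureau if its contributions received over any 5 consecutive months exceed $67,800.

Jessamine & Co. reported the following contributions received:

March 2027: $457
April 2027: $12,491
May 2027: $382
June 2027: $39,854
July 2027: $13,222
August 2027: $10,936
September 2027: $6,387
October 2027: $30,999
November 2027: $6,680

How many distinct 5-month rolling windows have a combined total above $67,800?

March 2027–July 2027: $457 + $12,491 + $382 + $39,854 + $13,222 = $66,406 (under)
April 2027–August 2027: $12,491 + $382 + $39,854 + $13,222 + $10,936 = $76,885 (over)
May 2027–September 2027: $382 + $39,854 + $13,222 + $10,936 + $6,387 = $70,781 (over)
June 2027–October 2027: $39,854 + $13,222 + $10,936 + $6,387 + $30,999 = $101,398 (over)
July 2027–November 2027: $13,222 + $10,936 + $6,387 + $30,999 + $6,680 = $68,224 (over)
4 windows exceed the threshold.

4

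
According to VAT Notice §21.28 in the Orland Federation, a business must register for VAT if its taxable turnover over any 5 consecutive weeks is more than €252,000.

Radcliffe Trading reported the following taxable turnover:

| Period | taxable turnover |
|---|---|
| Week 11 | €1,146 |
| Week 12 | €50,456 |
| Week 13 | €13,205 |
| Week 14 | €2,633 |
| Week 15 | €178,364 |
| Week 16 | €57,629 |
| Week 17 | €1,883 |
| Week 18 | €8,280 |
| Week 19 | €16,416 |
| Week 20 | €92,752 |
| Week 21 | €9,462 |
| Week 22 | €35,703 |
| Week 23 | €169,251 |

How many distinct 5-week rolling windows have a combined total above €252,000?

Week 11–Week 15: €1,146 + €50,456 + €13,205 + €2,633 + €178,364 = €245,804 (under)
Week 12–Week 16: €50,456 + €13,205 + €2,633 + €178,364 + €57,629 = €302,287 (over)
Week 13–Week 17: €13,205 + €2,633 + €178,364 + €57,629 + €1,883 = €253,714 (over)
Week 14–Week 18: €2,633 + €178,364 + €57,629 + €1,883 + €8,280 = €248,789 (under)
Week 15–Week 19: €178,364 + €57,629 + €1,883 + €8,280 + €16,416 = €262,572 (over)
Week 16–Week 20: €57,629 + €1,883 + €8,280 + €16,416 + €92,752 = €176,960 (under)
Week 17–Week 21: €1,883 + €8,280 + €16,416 + €92,752 + €9,462 = €128,793 (under)
Week 18–Week 22: €8,280 + €16,416 + €92,752 + €9,462 + €35,703 = €162,613 (under)
Week 19–Week 23: €16,416 + €92,752 + €9,462 + €35,703 + €169,251 = €323,584 (over)
4 windows exceed the threshold.

4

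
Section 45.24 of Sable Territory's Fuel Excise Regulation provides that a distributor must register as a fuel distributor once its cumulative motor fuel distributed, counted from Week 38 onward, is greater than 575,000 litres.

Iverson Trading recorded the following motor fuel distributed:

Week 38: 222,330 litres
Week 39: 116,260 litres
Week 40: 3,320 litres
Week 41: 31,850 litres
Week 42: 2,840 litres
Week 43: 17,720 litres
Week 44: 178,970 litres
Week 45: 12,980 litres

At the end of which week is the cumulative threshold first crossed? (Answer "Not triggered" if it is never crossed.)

Week 45

Through Week 38: 222,330 litres
Through Week 39: 338,590 litres
Through Week 40: 341,910 litres
Through Week 41: 373,760 litres
Through Week 42: 376,600 litres
Through Week 43: 394,320 litres
Through Week 44: 573,290 litres
Through Week 45: 586,270 litres ← exceeds threshold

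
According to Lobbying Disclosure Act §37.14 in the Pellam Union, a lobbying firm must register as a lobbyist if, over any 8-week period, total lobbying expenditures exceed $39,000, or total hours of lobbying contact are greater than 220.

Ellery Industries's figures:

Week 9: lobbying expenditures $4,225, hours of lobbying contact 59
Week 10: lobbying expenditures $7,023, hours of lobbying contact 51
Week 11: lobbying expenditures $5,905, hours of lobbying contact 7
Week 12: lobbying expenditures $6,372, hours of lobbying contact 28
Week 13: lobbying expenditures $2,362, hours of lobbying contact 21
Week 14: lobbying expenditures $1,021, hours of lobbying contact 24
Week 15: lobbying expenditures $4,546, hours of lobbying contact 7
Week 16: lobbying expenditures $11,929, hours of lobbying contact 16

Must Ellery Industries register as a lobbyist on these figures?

Yes

Total lobbying expenditures: $4,225 + $7,023 + $5,905 + $6,372 + $2,362 + $1,021 + $4,546 + $11,929 = $43,383 (> $39,000).
Total hours of lobbying contact: 59 + 51 + 7 + 28 + 21 + 24 + 7 + 16 = 213 (≤ 220).
The test is 'or': at least one threshold is exceeded.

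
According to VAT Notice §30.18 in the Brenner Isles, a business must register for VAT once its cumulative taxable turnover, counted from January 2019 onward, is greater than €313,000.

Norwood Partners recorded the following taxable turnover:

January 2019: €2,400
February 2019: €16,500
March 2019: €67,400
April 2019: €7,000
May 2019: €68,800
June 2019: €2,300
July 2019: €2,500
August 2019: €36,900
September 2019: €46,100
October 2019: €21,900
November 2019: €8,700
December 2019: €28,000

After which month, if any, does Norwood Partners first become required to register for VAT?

Through January 2019: €2,400
Through February 2019: €18,900
Through March 2019: €86,300
Through April 2019: €93,300
Through May 2019: €162,100
Through June 2019: €164,400
Through July 2019: €166,900
Through August 2019: €203,800
Through September 2019: €249,900
Through October 2019: €271,800
Through November 2019: €280,500
Through December 2019: €308,500
Final cumulative total €308,500 ≤ €313,000; the threshold is never exceeded.

Not triggered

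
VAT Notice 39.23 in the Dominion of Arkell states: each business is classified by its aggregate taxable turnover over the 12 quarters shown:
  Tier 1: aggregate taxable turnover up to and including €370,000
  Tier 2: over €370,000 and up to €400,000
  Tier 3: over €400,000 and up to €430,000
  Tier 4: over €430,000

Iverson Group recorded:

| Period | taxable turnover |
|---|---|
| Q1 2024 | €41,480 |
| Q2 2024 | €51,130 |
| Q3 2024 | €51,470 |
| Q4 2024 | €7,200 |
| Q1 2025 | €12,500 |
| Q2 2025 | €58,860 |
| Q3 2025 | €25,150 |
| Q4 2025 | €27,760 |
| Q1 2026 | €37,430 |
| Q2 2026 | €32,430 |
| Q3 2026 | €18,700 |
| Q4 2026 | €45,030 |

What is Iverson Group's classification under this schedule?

Aggregate taxable turnover: €41,480 + €51,130 + €51,470 + €7,200 + €12,500 + €58,860 + €25,150 + €27,760 + €37,430 + €32,430 + €18,700 + €45,030 = €409,140.
€400,000 < €409,140 ≤ €430,000, so Tier 3 applies.

Tier 3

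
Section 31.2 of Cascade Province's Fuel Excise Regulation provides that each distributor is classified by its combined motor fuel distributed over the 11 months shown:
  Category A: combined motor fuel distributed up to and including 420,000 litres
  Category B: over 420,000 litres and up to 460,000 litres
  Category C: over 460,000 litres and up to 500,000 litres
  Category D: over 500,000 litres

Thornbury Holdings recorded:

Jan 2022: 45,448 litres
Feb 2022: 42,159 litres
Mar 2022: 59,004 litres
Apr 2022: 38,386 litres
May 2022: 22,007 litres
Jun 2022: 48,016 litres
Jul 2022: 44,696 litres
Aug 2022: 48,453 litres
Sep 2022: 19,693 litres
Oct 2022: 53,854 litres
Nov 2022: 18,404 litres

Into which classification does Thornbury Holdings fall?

Combined motor fuel distributed: 45,448 litres + 42,159 litres + 59,004 litres + 38,386 litres + 22,007 litres + 48,016 litres + 44,696 litres + 48,453 litres + 19,693 litres + 53,854 litres + 18,404 litres = 440,120 litres.
420,000 litres < 440,120 litres ≤ 460,000 litres, so Category B applies.

Category B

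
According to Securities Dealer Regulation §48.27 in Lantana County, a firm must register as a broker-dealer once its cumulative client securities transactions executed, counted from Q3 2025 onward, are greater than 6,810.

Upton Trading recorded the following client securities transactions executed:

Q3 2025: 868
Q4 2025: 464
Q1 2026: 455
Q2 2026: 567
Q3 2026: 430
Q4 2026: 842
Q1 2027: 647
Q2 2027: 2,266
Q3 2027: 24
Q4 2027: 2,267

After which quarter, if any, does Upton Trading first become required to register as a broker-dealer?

Through Q3 2025: 868
Through Q4 2025: 1,332
Through Q1 2026: 1,787
Through Q2 2026: 2,354
Through Q3 2026: 2,784
Through Q4 2026: 3,626
Through Q1 2027: 4,273
Through Q2 2027: 6,539
Through Q3 2027: 6,563
Through Q4 2027: 8,830 ← exceeds threshold

Q4 2027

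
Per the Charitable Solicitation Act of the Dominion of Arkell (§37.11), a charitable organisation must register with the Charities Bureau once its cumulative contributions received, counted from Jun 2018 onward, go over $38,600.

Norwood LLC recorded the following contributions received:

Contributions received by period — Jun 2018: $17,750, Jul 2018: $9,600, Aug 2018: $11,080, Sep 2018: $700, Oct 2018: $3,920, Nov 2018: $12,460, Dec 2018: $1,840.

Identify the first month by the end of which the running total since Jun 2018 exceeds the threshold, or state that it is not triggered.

Sep 2018

Through Jun 2018: $17,750
Through Jul 2018: $27,350
Through Aug 2018: $38,430
Through Sep 2018: $39,130 ← exceeds threshold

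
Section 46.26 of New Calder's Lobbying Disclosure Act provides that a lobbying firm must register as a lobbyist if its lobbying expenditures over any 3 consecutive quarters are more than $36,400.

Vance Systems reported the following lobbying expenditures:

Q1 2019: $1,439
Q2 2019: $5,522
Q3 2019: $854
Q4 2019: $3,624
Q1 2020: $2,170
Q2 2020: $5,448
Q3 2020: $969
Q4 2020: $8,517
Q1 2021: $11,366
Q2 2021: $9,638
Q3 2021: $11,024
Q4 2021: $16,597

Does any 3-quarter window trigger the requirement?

Q1 2019–Q3 2019: $1,439 + $5,522 + $854 = $7,815 (under)
Q2 2019–Q4 2019: $5,522 + $854 + $3,624 = $10,000 (under)
Q3 2019–Q1 2020: $854 + $3,624 + $2,170 = $6,648 (under)
Q4 2019–Q2 2020: $3,624 + $2,170 + $5,448 = $11,242 (under)
Q1 2020–Q3 2020: $2,170 + $5,448 + $969 = $8,587 (under)
Q2 2020–Q4 2020: $5,448 + $969 + $8,517 = $14,934 (under)
Q3 2020–Q1 2021: $969 + $8,517 + $11,366 = $20,852 (under)
Q4 2020–Q2 2021: $8,517 + $11,366 + $9,638 = $29,521 (under)
Q1 2021–Q3 2021: $11,366 + $9,638 + $11,024 = $32,028 (under)
Q2 2021–Q4 2021: $9,638 + $11,024 + $16,597 = $37,259 (over)
At least one window exceeds $36,400.

Yes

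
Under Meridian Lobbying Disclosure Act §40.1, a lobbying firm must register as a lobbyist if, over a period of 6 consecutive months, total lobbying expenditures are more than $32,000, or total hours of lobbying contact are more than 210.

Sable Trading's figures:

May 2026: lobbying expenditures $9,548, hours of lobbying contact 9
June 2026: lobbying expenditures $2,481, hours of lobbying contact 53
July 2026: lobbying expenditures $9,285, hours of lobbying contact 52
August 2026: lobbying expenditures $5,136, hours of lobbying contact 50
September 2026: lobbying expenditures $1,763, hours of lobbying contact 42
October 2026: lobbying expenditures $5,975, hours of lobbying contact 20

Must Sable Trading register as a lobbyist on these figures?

Total lobbying expenditures: $9,548 + $2,481 + $9,285 + $5,136 + $1,763 + $5,975 = $34,188 (> $32,000).
Total hours of lobbying contact: 9 + 53 + 52 + 50 + 42 + 20 = 226 (> 210).
The test is 'or': at least one threshold is exceeded.

Yes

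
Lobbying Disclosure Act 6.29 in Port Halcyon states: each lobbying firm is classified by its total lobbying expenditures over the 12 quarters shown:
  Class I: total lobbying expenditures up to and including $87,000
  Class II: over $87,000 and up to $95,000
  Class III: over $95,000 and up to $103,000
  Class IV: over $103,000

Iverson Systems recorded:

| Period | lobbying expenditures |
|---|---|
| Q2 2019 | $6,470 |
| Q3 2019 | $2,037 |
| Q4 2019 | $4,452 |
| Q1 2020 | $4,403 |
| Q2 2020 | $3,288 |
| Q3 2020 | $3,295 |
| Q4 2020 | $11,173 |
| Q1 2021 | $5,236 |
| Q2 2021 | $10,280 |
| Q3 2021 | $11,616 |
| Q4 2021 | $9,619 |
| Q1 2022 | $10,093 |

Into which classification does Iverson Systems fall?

Class I

Total lobbying expenditures: $6,470 + $2,037 + $4,452 + $4,403 + $3,288 + $3,295 + $11,173 + $5,236 + $10,280 + $11,616 + $9,619 + $10,093 = $81,962.
$81,962 ≤ $87,000, so Class I applies.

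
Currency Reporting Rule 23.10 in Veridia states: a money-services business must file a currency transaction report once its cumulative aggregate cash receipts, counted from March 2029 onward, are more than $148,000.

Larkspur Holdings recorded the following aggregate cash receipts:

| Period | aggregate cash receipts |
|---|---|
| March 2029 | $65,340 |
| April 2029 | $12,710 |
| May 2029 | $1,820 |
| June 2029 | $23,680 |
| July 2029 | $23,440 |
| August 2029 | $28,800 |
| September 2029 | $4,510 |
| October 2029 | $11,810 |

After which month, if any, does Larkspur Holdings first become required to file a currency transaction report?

Through March 2029: $65,340
Through April 2029: $78,050
Through May 2029: $79,870
Through June 2029: $103,550
Through July 2029: $126,990
Through August 2029: $155,790 ← exceeds threshold

August 2029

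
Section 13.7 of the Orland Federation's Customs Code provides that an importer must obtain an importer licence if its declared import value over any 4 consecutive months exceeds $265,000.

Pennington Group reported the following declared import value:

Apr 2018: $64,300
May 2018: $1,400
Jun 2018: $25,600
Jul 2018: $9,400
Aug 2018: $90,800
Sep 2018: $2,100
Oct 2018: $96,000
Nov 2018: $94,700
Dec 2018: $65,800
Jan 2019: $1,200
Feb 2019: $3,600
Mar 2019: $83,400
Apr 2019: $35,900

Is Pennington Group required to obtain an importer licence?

Apr 2018–Jul 2018: $64,300 + $1,400 + $25,600 + $9,400 = $100,700 (under)
May 2018–Aug 2018: $1,400 + $25,600 + $9,400 + $90,800 = $127,200 (under)
Jun 2018–Sep 2018: $25,600 + $9,400 + $90,800 + $2,100 = $127,900 (under)
Jul 2018–Oct 2018: $9,400 + $90,800 + $2,100 + $96,000 = $198,300 (under)
Aug 2018–Nov 2018: $90,800 + $2,100 + $96,000 + $94,700 = $283,600 (over)
Sep 2018–Dec 2018: $2,100 + $96,000 + $94,700 + $65,800 = $258,600 (under)
Oct 2018–Jan 2019: $96,000 + $94,700 + $65,800 + $1,200 = $257,700 (under)
Nov 2018–Feb 2019: $94,700 + $65,800 + $1,200 + $3,600 = $165,300 (under)
Dec 2018–Mar 2019: $65,800 + $1,200 + $3,600 + $83,400 = $154,000 (under)
Jan 2019–Apr 2019: $1,200 + $3,600 + $83,400 + $35,900 = $124,100 (under)
At least one window exceeds $265,000.

Yes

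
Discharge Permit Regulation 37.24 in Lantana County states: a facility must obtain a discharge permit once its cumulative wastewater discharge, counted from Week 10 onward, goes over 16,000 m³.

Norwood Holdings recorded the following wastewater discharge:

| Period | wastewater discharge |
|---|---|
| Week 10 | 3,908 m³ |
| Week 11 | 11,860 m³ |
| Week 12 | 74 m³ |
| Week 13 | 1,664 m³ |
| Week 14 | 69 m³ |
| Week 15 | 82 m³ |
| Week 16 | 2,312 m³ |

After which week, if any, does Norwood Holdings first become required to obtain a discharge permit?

Week 13

Through Week 10: 3,908 m³
Through Week 11: 15,768 m³
Through Week 12: 15,842 m³
Through Week 13: 17,506 m³ ← exceeds threshold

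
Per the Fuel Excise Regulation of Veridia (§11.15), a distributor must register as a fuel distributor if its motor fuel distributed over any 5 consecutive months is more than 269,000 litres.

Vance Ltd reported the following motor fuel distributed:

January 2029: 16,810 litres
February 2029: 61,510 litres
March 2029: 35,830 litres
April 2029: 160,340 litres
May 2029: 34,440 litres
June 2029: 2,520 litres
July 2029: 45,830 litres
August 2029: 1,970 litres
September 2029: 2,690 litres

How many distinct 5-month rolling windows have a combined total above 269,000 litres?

January 2029–May 2029: 16,810 litres + 61,510 litres + 35,830 litres + 160,340 litres + 34,440 litres = 308,930 litres (over)
February 2029–June 2029: 61,510 litres + 35,830 litres + 160,340 litres + 34,440 litres + 2,520 litres = 294,640 litres (over)
March 2029–July 2029: 35,830 litres + 160,340 litres + 34,440 litres + 2,520 litres + 45,830 litres = 278,960 litres (over)
April 2029–August 2029: 160,340 litres + 34,440 litres + 2,520 litres + 45,830 litres + 1,970 litres = 245,100 litres (under)
May 2029–September 2029: 34,440 litres + 2,520 litres + 45,830 litres + 1,970 litres + 2,690 litres = 87,450 litres (under)
3 windows exceed the threshold.

3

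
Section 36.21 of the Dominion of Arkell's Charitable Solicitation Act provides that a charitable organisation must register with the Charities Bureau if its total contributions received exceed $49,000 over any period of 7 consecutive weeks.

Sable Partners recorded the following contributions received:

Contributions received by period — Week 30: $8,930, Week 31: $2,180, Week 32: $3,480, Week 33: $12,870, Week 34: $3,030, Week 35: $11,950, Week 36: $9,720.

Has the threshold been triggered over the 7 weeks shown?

Yes

Total contributions received: $8,930 + $2,180 + $3,480 + $12,870 + $3,030 + $11,950 + $9,720 = $52,160.
$52,160 > $49,000, so the threshold is exceeded.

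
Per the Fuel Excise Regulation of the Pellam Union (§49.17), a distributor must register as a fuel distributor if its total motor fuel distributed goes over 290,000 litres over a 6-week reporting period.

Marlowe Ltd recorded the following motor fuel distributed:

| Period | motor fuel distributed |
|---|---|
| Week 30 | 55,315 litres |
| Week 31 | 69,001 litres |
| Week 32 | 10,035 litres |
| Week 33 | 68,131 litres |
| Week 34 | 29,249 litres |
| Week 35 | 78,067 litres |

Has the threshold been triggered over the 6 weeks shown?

Total motor fuel distributed: 55,315 litres + 69,001 litres + 10,035 litres + 68,131 litres + 29,249 litres + 78,067 litres = 309,798 litres.
309,798 litres > 290,000 litres, so the threshold is exceeded.

Yes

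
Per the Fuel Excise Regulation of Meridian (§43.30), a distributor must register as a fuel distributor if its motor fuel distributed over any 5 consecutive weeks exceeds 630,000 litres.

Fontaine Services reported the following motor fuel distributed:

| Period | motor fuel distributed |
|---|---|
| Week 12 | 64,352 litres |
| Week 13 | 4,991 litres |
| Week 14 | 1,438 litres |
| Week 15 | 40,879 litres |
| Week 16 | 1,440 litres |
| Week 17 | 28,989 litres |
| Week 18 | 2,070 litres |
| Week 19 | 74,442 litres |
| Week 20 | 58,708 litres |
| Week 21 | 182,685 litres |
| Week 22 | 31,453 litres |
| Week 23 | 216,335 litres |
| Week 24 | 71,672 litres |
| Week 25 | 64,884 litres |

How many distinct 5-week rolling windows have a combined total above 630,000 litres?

0

Week 12–Week 16: 64,352 litres + 4,991 litres + 1,438 litres + 40,879 litres + 1,440 litres = 113,100 litres (under)
Week 13–Week 17: 4,991 litres + 1,438 litres + 40,879 litres + 1,440 litres + 28,989 litres = 77,737 litres (under)
Week 14–Week 18: 1,438 litres + 40,879 litres + 1,440 litres + 28,989 litres + 2,070 litres = 74,816 litres (under)
Week 15–Week 19: 40,879 litres + 1,440 litres + 28,989 litres + 2,070 litres + 74,442 litres = 147,820 litres (under)
Week 16–Week 20: 1,440 litres + 28,989 litres + 2,070 litres + 74,442 litres + 58,708 litres = 165,649 litres (under)
Week 17–Week 21: 28,989 litres + 2,070 litres + 74,442 litres + 58,708 litres + 182,685 litres = 346,894 litres (under)
Week 18–Week 22: 2,070 litres + 74,442 litres + 58,708 litres + 182,685 litres + 31,453 litres = 349,358 litres (under)
Week 19–Week 23: 74,442 litres + 58,708 litres + 182,685 litres + 31,453 litres + 216,335 litres = 563,623 litres (under)
Week 20–Week 24: 58,708 litres + 182,685 litres + 31,453 litres + 216,335 litres + 71,672 litres = 560,853 litres (under)
Week 21–Week 25: 182,685 litres + 31,453 litres + 216,335 litres + 71,672 litres + 64,884 litres = 567,029 litres (under)
0 windows exceed the threshold.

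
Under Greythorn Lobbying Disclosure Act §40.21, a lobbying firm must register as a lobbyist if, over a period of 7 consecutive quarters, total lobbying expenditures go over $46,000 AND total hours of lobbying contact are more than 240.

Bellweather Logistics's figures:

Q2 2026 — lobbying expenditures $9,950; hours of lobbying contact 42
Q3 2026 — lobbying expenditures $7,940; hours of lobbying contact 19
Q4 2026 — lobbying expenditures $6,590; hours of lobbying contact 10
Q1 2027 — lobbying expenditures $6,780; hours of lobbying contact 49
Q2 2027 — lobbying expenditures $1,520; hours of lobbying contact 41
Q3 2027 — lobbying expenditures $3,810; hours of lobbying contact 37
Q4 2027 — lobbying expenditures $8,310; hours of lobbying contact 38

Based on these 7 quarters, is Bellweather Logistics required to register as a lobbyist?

No

Total lobbying expenditures: $9,950 + $7,940 + $6,590 + $6,780 + $1,520 + $3,810 + $8,310 = $44,900 (≤ $46,000).
Total hours of lobbying contact: 42 + 19 + 10 + 49 + 41 + 37 + 38 = 236 (≤ 240).
The test is 'and': the rule requires both, and at least one is not exceeded.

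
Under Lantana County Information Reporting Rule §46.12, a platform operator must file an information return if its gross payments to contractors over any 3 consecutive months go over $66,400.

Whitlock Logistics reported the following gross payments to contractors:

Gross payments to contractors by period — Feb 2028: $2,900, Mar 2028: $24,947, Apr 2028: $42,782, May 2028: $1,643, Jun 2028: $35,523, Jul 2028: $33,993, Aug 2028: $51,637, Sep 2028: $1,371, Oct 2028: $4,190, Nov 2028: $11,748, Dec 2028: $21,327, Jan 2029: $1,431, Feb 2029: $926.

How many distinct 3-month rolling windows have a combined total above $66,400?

Feb 2028–Apr 2028: $2,900 + $24,947 + $42,782 = $70,629 (over)
Mar 2028–May 2028: $24,947 + $42,782 + $1,643 = $69,372 (over)
Apr 2028–Jun 2028: $42,782 + $1,643 + $35,523 = $79,948 (over)
May 2028–Jul 2028: $1,643 + $35,523 + $33,993 = $71,159 (over)
Jun 2028–Aug 2028: $35,523 + $33,993 + $51,637 = $121,153 (over)
Jul 2028–Sep 2028: $33,993 + $51,637 + $1,371 = $87,001 (over)
Aug 2028–Oct 2028: $51,637 + $1,371 + $4,190 = $57,198 (under)
Sep 2028–Nov 2028: $1,371 + $4,190 + $11,748 = $17,309 (under)
Oct 2028–Dec 2028: $4,190 + $11,748 + $21,327 = $37,265 (under)
Nov 2028–Jan 2029: $11,748 + $21,327 + $1,431 = $34,506 (under)
Dec 2028–Feb 2029: $21,327 + $1,431 + $926 = $23,684 (under)
6 windows exceed the threshold.

6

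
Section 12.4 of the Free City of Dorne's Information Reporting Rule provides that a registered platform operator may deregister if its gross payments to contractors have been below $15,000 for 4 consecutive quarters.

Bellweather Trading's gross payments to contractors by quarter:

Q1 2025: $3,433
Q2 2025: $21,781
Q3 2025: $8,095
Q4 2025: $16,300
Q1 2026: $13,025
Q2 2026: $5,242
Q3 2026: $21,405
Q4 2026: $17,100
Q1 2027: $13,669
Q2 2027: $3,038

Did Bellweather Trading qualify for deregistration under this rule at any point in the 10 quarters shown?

No

Quarters below $15,000: Q1 2025, Q3 2025, Q1 2026, Q2 2026, Q1 2027, Q2 2027.
Longest run of consecutive quarters below the threshold: 2.
2 < 4, so Bellweather Trading never became eligible.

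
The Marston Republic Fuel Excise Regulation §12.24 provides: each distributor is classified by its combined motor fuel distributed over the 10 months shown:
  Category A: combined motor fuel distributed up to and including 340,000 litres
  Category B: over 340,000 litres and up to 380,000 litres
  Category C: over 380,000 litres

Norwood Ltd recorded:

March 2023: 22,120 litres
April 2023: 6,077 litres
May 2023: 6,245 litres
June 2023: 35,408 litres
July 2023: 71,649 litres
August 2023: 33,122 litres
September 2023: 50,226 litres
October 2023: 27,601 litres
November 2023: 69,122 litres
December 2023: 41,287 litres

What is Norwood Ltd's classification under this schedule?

Combined motor fuel distributed: 22,120 litres + 6,077 litres + 6,245 litres + 35,408 litres + 71,649 litres + 33,122 litres + 50,226 litres + 27,601 litres + 69,122 litres + 41,287 litres = 362,857 litres.
340,000 litres < 362,857 litres ≤ 380,000 litres, so Category B applies.

Category B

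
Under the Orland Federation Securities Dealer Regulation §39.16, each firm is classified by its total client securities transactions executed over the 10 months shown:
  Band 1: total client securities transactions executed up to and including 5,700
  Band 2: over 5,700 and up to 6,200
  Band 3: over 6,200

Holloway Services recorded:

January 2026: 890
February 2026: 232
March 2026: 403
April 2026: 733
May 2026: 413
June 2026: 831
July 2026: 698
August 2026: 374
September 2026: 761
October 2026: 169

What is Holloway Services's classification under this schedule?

Total client securities transactions executed: 890 + 232 + 403 + 733 + 413 + 831 + 698 + 374 + 761 + 169 = 5,504.
5,504 ≤ 5,700, so Band 1 applies.

Band 1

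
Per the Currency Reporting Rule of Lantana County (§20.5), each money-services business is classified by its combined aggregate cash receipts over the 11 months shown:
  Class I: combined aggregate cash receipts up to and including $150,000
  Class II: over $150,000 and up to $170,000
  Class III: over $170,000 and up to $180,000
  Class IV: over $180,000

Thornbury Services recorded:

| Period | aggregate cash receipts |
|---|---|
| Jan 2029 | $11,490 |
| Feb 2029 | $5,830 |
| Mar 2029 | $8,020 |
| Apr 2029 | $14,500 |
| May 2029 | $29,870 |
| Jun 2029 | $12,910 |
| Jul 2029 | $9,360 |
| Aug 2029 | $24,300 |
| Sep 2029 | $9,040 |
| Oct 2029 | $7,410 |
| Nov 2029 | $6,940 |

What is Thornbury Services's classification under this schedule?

Class I

Combined aggregate cash receipts: $11,490 + $5,830 + $8,020 + $14,500 + $29,870 + $12,910 + $9,360 + $24,300 + $9,040 + $7,410 + $6,940 = $139,670.
$139,670 ≤ $150,000, so Class I applies.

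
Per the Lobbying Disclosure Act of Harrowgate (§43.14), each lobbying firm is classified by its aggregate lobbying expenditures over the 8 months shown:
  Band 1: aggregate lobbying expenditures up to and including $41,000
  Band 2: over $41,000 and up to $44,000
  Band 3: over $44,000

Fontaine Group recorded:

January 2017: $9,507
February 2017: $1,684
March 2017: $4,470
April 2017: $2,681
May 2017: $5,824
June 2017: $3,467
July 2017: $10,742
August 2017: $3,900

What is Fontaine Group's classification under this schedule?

Aggregate lobbying expenditures: $9,507 + $1,684 + $4,470 + $2,681 + $5,824 + $3,467 + $10,742 + $3,900 = $42,275.
$41,000 < $42,275 ≤ $44,000, so Band 2 applies.

Band 2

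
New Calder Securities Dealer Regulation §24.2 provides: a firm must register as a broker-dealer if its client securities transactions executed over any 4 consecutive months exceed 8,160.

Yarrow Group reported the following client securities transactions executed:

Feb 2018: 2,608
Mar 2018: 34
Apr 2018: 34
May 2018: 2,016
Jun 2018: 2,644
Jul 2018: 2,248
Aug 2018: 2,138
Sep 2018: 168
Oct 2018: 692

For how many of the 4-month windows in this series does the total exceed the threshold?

Feb 2018–May 2018: 2,608 + 34 + 34 + 2,016 = 4,692 (under)
Mar 2018–Jun 2018: 34 + 34 + 2,016 + 2,644 = 4,728 (under)
Apr 2018–Jul 2018: 34 + 2,016 + 2,644 + 2,248 = 6,942 (under)
May 2018–Aug 2018: 2,016 + 2,644 + 2,248 + 2,138 = 9,046 (over)
Jun 2018–Sep 2018: 2,644 + 2,248 + 2,138 + 168 = 7,198 (under)
Jul 2018–Oct 2018: 2,248 + 2,138 + 168 + 692 = 5,246 (under)
1 window exceeds the threshold.

1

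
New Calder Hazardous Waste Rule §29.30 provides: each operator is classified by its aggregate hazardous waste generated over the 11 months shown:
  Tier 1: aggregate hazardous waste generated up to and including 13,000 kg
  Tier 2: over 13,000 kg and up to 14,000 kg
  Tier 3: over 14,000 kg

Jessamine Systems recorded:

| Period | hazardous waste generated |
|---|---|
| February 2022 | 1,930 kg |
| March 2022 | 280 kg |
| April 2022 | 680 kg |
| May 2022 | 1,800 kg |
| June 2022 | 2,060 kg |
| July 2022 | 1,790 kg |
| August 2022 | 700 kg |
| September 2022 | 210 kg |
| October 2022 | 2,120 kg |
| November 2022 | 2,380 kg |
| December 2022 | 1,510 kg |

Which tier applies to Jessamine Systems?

Tier 3

Aggregate hazardous waste generated: 1,930 kg + 280 kg + 680 kg + 1,800 kg + 2,060 kg + 1,790 kg + 700 kg + 210 kg + 2,120 kg + 2,380 kg + 1,510 kg = 15,460 kg.
15,460 kg > 14,000 kg, so Tier 3 applies.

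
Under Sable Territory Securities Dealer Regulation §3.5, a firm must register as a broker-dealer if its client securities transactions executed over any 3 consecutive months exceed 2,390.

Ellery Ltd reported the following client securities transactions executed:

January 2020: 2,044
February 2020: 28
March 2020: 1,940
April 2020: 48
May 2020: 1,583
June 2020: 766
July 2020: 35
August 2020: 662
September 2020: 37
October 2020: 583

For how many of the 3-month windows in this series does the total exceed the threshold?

3

January 2020–March 2020: 2,044 + 28 + 1,940 = 4,012 (over)
February 2020–April 2020: 28 + 1,940 + 48 = 2,016 (under)
March 2020–May 2020: 1,940 + 48 + 1,583 = 3,571 (over)
April 2020–June 2020: 48 + 1,583 + 766 = 2,397 (over)
May 2020–July 2020: 1,583 + 766 + 35 = 2,384 (under)
June 2020–August 2020: 766 + 35 + 662 = 1,463 (under)
July 2020–September 2020: 35 + 662 + 37 = 734 (under)
August 2020–October 2020: 662 + 37 + 583 = 1,282 (under)
3 windows exceed the threshold.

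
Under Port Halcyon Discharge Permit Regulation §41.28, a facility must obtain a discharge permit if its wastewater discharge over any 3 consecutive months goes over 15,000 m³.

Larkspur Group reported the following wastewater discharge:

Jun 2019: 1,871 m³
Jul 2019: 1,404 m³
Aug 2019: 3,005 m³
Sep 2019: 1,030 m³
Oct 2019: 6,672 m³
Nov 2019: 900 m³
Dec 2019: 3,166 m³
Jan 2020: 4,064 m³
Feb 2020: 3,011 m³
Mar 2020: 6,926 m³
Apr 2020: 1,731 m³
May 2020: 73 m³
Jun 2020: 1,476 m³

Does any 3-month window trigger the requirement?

No

Jun 2019–Aug 2019: 1,871 m³ + 1,404 m³ + 3,005 m³ = 6,280 m³ (under)
Jul 2019–Sep 2019: 1,404 m³ + 3,005 m³ + 1,030 m³ = 5,439 m³ (under)
Aug 2019–Oct 2019: 3,005 m³ + 1,030 m³ + 6,672 m³ = 10,707 m³ (under)
Sep 2019–Nov 2019: 1,030 m³ + 6,672 m³ + 900 m³ = 8,602 m³ (under)
Oct 2019–Dec 2019: 6,672 m³ + 900 m³ + 3,166 m³ = 10,738 m³ (under)
Nov 2019–Jan 2020: 900 m³ + 3,166 m³ + 4,064 m³ = 8,130 m³ (under)
Dec 2019–Feb 2020: 3,166 m³ + 4,064 m³ + 3,011 m³ = 10,241 m³ (under)
Jan 2020–Mar 2020: 4,064 m³ + 3,011 m³ + 6,926 m³ = 14,001 m³ (under)
Feb 2020–Apr 2020: 3,011 m³ + 6,926 m³ + 1,731 m³ = 11,668 m³ (under)
Mar 2020–May 2020: 6,926 m³ + 1,731 m³ + 73 m³ = 8,730 m³ (under)
Apr 2020–Jun 2020: 1,731 m³ + 73 m³ + 1,476 m³ = 3,280 m³ (under)
No window exceeds 15,000 m³.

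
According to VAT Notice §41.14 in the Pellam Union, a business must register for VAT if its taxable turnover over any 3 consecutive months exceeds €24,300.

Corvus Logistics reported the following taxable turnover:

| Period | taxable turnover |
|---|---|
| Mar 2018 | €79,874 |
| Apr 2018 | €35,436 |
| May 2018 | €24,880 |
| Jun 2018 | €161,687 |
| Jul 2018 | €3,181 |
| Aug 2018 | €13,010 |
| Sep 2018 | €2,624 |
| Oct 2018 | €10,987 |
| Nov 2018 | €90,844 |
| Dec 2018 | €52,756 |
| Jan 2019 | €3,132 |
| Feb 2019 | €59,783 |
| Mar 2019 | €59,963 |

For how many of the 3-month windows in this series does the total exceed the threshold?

Mar 2018–May 2018: €79,874 + €35,436 + €24,880 = €140,190 (over)
Apr 2018–Jun 2018: €35,436 + €24,880 + €161,687 = €222,003 (over)
May 2018–Jul 2018: €24,880 + €161,687 + €3,181 = €189,748 (over)
Jun 2018–Aug 2018: €161,687 + €3,181 + €13,010 = €177,878 (over)
Jul 2018–Sep 2018: €3,181 + €13,010 + €2,624 = €18,815 (under)
Aug 2018–Oct 2018: €13,010 + €2,624 + €10,987 = €26,621 (over)
Sep 2018–Nov 2018: €2,624 + €10,987 + €90,844 = €104,455 (over)
Oct 2018–Dec 2018: €10,987 + €90,844 + €52,756 = €154,587 (over)
Nov 2018–Jan 2019: €90,844 + €52,756 + €3,132 = €146,732 (over)
Dec 2018–Feb 2019: €52,756 + €3,132 + €59,783 = €115,671 (over)
Jan 2019–Mar 2019: €3,132 + €59,783 + €59,963 = €122,878 (over)
10 windows exceed the threshold.

10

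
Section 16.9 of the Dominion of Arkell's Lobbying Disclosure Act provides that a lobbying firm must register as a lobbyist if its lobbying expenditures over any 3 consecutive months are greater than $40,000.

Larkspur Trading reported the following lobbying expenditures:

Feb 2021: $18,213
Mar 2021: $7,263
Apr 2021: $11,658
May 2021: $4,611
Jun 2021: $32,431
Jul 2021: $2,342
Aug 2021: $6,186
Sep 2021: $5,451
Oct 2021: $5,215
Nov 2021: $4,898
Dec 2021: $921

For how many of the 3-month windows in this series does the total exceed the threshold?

Feb 2021–Apr 2021: $18,213 + $7,263 + $11,658 = $37,134 (under)
Mar 2021–May 2021: $7,263 + $11,658 + $4,611 = $23,532 (under)
Apr 2021–Jun 2021: $11,658 + $4,611 + $32,431 = $48,700 (over)
May 2021–Jul 2021: $4,611 + $32,431 + $2,342 = $39,384 (under)
Jun 2021–Aug 2021: $32,431 + $2,342 + $6,186 = $40,959 (over)
Jul 2021–Sep 2021: $2,342 + $6,186 + $5,451 = $13,979 (under)
Aug 2021–Oct 2021: $6,186 + $5,451 + $5,215 = $16,852 (under)
Sep 2021–Nov 2021: $5,451 + $5,215 + $4,898 = $15,564 (under)
Oct 2021–Dec 2021: $5,215 + $4,898 + $921 = $11,034 (under)
2 windows exceed the threshold.

2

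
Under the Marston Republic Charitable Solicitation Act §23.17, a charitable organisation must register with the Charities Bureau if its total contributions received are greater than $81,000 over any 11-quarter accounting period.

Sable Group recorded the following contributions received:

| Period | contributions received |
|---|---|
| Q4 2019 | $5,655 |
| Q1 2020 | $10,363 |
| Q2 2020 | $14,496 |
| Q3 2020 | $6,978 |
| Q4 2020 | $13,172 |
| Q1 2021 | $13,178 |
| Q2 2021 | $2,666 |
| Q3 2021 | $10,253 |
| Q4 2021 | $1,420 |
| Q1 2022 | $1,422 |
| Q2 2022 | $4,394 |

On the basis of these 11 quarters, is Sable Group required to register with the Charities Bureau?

Total contributions received: $5,655 + $10,363 + $14,496 + $6,978 + $13,172 + $13,178 + $2,666 + $10,253 + $1,420 + $1,422 + $4,394 = $83,997.
$83,997 > $81,000, so the threshold is exceeded.

Yes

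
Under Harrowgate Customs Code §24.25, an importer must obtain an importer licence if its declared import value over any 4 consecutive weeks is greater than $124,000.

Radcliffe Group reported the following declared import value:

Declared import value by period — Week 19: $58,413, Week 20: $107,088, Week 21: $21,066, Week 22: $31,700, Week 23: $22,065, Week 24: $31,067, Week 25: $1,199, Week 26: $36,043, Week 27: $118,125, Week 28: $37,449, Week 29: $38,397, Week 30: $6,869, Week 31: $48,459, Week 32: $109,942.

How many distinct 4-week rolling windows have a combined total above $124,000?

8

Week 19–Week 22: $58,413 + $107,088 + $21,066 + $31,700 = $218,267 (over)
Week 20–Week 23: $107,088 + $21,066 + $31,700 + $22,065 = $181,919 (over)
Week 21–Week 24: $21,066 + $31,700 + $22,065 + $31,067 = $105,898 (under)
Week 22–Week 25: $31,700 + $22,065 + $31,067 + $1,199 = $86,031 (under)
Week 23–Week 26: $22,065 + $31,067 + $1,199 + $36,043 = $90,374 (under)
Week 24–Week 27: $31,067 + $1,199 + $36,043 + $118,125 = $186,434 (over)
Week 25–Week 28: $1,199 + $36,043 + $118,125 + $37,449 = $192,816 (over)
Week 26–Week 29: $36,043 + $118,125 + $37,449 + $38,397 = $230,014 (over)
Week 27–Week 30: $118,125 + $37,449 + $38,397 + $6,869 = $200,840 (over)
Week 28–Week 31: $37,449 + $38,397 + $6,869 + $48,459 = $131,174 (over)
Week 29–Week 32: $38,397 + $6,869 + $48,459 + $109,942 = $203,667 (over)
8 windows exceed the threshold.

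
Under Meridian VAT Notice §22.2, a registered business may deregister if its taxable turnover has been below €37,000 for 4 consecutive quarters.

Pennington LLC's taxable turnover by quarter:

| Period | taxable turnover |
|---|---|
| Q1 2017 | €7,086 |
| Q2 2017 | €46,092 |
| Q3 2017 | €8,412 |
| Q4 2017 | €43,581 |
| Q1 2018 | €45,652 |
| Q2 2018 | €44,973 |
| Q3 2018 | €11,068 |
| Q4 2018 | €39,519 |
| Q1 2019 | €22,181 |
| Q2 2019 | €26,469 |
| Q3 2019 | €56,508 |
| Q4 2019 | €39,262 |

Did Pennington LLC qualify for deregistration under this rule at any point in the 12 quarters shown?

Quarters below €37,000: Q1 2017, Q3 2017, Q3 2018, Q1 2019, Q2 2019.
Longest run of consecutive quarters below the threshold: 2.
2 < 4, so Pennington LLC never became eligible.

No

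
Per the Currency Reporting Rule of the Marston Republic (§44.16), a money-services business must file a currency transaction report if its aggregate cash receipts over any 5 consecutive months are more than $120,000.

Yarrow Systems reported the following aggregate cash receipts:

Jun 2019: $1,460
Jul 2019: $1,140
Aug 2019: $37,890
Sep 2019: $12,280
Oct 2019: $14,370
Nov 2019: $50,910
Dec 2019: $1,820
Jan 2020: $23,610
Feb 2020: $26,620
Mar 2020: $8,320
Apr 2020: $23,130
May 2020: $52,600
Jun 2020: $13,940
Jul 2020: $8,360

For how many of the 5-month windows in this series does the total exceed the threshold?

Jun 2019–Oct 2019: $1,460 + $1,140 + $37,890 + $12,280 + $14,370 = $67,140 (under)
Jul 2019–Nov 2019: $1,140 + $37,890 + $12,280 + $14,370 + $50,910 = $116,590 (under)
Aug 2019–Dec 2019: $37,890 + $12,280 + $14,370 + $50,910 + $1,820 = $117,270 (under)
Sep 2019–Jan 2020: $12,280 + $14,370 + $50,910 + $1,820 + $23,610 = $102,990 (under)
Oct 2019–Feb 2020: $14,370 + $50,910 + $1,820 + $23,610 + $26,620 = $117,330 (under)
Nov 2019–Mar 2020: $50,910 + $1,820 + $23,610 + $26,620 + $8,320 = $111,280 (under)
Dec 2019–Apr 2020: $1,820 + $23,610 + $26,620 + $8,320 + $23,130 = $83,500 (under)
Jan 2020–May 2020: $23,610 + $26,620 + $8,320 + $23,130 + $52,600 = $134,280 (over)
Feb 2020–Jun 2020: $26,620 + $8,320 + $23,130 + $52,600 + $13,940 = $124,610 (over)
Mar 2020–Jul 2020: $8,320 + $23,130 + $52,600 + $13,940 + $8,360 = $106,350 (under)
2 windows exceed the threshold.

2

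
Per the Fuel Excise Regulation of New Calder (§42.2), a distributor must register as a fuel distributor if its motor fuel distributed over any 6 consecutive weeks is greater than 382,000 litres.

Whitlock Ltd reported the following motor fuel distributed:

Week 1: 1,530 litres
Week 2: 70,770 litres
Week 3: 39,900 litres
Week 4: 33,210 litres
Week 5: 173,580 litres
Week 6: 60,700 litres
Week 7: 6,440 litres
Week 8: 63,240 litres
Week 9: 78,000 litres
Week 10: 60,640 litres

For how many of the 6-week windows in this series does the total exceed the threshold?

Week 1–Week 6: 1,530 litres + 70,770 litres + 39,900 litres + 33,210 litres + 173,580 litres + 60,700 litres = 379,690 litres (under)
Week 2–Week 7: 70,770 litres + 39,900 litres + 33,210 litres + 173,580 litres + 60,700 litres + 6,440 litres = 384,600 litres (over)
Week 3–Week 8: 39,900 litres + 33,210 litres + 173,580 litres + 60,700 litres + 6,440 litres + 63,240 litres = 377,070 litres (under)
Week 4–Week 9: 33,210 litres + 173,580 litres + 60,700 litres + 6,440 litres + 63,240 litres + 78,000 litres = 415,170 litres (over)
Week 5–Week 10: 173,580 litres + 60,700 litres + 6,440 litres + 63,240 litres + 78,000 litres + 60,640 litres = 442,600 litres (over)
3 windows exceed the threshold.

3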